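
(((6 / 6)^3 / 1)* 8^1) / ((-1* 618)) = -4 / 309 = -0.01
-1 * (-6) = 6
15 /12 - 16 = -59 /4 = -14.75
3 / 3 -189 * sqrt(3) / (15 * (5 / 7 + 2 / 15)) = 1 -1323 * sqrt(3) / 89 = -24.75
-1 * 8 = -8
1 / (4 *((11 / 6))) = 3 / 22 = 0.14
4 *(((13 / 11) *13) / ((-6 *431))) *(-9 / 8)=507 / 18964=0.03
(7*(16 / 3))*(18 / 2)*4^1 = 1344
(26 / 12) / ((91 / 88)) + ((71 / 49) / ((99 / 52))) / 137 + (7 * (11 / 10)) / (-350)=690769543 / 332293500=2.08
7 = 7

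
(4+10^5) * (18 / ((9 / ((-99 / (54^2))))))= -550022 / 81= -6790.40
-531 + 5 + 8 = -518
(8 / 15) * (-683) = -364.27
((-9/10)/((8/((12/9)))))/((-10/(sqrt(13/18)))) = sqrt(26)/400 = 0.01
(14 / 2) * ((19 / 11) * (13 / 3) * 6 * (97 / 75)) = 335426 / 825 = 406.58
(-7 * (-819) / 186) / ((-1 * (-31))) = 1911 / 1922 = 0.99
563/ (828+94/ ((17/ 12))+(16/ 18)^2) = 775251/ 1232612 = 0.63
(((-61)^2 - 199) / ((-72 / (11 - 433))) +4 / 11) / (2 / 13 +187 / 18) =53135589 / 27137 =1958.05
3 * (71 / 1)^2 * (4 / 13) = 60492 / 13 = 4653.23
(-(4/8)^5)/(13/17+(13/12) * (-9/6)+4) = -0.01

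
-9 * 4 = -36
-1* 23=-23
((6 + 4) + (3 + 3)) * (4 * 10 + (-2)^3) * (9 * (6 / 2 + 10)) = 59904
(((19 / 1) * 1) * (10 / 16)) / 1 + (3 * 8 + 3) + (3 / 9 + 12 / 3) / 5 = 4769 / 120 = 39.74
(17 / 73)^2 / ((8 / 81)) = 23409 / 42632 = 0.55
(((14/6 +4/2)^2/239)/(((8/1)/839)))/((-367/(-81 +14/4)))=21977605/12630672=1.74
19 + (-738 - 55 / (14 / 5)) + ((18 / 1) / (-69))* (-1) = -237759 / 322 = -738.38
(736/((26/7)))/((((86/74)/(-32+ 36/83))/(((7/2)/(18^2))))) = -58.14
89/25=3.56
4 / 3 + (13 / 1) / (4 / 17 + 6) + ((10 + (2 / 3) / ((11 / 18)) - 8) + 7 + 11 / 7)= 369263 / 24486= 15.08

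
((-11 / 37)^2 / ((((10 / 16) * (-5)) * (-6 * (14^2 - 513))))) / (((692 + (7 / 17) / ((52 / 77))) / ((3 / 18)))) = -213928 / 59784153027975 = -0.00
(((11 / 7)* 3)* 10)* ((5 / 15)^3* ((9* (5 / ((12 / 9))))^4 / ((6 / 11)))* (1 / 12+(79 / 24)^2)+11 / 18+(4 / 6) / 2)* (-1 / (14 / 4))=-15602257847165 / 1204224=-12956275.45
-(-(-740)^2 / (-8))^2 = -4685402500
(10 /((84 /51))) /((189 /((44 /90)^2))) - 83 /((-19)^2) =-42987491 /193429215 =-0.22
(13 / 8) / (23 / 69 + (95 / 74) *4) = 1443 / 4856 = 0.30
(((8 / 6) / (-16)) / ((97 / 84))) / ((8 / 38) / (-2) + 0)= 133 / 194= 0.69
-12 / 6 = -2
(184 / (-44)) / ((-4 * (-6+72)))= 23 / 1452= 0.02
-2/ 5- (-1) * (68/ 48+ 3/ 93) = 1951/ 1860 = 1.05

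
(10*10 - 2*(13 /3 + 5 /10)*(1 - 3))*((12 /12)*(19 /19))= 358 /3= 119.33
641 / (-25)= -641 / 25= -25.64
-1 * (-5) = 5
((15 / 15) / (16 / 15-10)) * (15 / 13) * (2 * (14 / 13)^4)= -8643600 / 24876631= -0.35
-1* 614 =-614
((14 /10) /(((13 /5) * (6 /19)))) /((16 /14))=931 /624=1.49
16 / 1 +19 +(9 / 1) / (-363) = 34.98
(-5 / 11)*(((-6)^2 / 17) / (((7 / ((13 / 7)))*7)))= -2340 / 64141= -0.04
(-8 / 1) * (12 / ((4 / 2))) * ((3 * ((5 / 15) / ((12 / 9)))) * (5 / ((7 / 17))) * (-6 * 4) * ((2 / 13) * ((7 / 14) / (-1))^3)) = -18360 / 91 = -201.76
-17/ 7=-2.43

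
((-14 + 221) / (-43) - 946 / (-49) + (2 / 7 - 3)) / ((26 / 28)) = 49632 / 3913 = 12.68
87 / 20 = 4.35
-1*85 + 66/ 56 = -2347/ 28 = -83.82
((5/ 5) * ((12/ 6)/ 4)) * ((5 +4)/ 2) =9/ 4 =2.25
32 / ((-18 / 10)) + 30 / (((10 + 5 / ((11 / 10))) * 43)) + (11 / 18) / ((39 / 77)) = -3990169 / 241488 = -16.52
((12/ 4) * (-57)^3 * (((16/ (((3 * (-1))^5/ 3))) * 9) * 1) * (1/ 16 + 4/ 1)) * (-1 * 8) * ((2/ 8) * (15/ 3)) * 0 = 0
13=13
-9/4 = -2.25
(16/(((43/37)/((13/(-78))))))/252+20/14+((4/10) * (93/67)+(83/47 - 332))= -6000562913/18279945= -328.26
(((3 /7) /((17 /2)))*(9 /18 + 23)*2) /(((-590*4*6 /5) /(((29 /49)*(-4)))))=1363 /688058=0.00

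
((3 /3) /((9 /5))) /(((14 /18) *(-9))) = -5 /63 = -0.08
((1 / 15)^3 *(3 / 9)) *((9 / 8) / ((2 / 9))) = 0.00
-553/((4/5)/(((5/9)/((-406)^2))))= -1975/847728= -0.00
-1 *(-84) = 84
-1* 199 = -199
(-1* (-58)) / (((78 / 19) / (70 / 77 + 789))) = 4787639 / 429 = 11160.00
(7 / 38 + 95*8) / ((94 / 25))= 722175 / 3572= 202.18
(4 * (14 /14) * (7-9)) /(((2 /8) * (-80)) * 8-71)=8 /231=0.03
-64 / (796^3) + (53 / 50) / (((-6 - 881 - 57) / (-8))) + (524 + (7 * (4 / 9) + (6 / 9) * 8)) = 222810358399823 / 418459806900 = 532.45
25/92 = 0.27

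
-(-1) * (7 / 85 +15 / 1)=15.08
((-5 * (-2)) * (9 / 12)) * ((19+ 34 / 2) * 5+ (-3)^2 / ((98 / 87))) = 276345 / 196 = 1409.92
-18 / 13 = -1.38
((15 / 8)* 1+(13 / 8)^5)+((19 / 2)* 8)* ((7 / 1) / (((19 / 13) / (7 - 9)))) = -23422371 / 32768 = -714.79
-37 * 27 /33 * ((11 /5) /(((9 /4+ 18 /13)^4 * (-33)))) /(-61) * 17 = -4599006464 /1426981972185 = -0.00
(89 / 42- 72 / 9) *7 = -247 / 6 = -41.17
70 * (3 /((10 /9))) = 189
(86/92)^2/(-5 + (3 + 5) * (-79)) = -1849/1347892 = -0.00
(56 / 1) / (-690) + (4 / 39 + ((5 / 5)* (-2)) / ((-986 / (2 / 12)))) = 96151 / 4422210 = 0.02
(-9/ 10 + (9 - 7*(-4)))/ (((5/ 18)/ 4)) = 12996/ 25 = 519.84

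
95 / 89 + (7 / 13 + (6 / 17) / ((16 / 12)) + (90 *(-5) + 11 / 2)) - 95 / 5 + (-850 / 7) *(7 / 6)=-35598692 / 59007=-603.30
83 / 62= 1.34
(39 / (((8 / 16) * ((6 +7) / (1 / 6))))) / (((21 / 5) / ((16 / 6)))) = 40 / 63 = 0.63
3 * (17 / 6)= 17 / 2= 8.50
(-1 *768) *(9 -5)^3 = -49152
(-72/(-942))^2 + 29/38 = 720293/936662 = 0.77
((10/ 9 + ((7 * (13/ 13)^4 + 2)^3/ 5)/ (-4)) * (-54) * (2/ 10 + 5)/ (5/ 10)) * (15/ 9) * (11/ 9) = 1819246/ 45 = 40427.69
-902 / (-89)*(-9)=-8118 / 89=-91.21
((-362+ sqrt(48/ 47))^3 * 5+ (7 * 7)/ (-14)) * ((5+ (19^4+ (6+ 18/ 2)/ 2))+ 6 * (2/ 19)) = -110427054706482993/ 3572+ 915122305486440 * sqrt(141)/ 41971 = -30655724607332.45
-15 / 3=-5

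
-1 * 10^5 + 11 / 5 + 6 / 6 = -499984 / 5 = -99996.80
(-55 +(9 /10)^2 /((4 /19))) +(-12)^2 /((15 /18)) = 48659 /400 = 121.65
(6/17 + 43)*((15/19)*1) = 11055/323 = 34.23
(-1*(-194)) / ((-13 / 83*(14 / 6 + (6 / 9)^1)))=-16102 / 39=-412.87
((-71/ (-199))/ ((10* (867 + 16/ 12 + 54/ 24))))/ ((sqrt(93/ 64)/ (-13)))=-14768* sqrt(93)/ 322237715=-0.00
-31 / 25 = -1.24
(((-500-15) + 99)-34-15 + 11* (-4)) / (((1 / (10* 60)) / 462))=-141094800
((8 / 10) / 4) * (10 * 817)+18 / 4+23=3323 / 2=1661.50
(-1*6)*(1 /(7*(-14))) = 3 /49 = 0.06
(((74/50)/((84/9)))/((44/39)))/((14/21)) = 12987/61600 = 0.21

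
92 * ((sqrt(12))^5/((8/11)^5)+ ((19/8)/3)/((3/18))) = 437+ 33337557 * sqrt(3)/256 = 225993.03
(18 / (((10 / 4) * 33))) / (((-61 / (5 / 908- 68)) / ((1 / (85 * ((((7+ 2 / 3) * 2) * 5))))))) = 555651 / 14888986750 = 0.00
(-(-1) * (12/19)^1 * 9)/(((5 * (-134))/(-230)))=2484/1273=1.95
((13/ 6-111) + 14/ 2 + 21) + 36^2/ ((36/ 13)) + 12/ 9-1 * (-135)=1047/ 2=523.50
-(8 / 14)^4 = -256 / 2401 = -0.11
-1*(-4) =4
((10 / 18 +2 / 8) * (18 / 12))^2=841 / 576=1.46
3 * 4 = 12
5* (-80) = -400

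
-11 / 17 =-0.65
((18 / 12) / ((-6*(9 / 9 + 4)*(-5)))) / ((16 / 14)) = 0.01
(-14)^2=196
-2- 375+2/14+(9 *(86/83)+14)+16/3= -606910/1743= -348.20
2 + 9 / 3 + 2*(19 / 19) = 7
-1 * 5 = -5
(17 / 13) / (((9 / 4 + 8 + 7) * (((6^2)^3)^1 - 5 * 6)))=34 / 20911761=0.00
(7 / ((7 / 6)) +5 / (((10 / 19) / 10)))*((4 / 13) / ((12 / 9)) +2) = 2929 / 13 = 225.31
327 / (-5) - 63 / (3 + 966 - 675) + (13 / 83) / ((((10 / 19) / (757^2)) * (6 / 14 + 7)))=531983743 / 23240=22890.87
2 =2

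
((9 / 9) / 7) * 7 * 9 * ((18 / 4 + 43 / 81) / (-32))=-815 / 576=-1.41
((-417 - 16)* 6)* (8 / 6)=-3464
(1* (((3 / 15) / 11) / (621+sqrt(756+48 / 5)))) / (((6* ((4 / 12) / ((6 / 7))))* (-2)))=-621 / 98784686+sqrt(4785) / 246961715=-0.00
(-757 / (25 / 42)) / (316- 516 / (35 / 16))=-111279 / 7010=-15.87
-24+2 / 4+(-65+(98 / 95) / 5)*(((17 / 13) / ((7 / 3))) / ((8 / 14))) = -2150077 / 24700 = -87.05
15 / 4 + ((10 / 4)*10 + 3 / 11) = 1277 / 44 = 29.02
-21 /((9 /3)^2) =-2.33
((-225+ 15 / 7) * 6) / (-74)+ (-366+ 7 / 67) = -6035825 / 17353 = -347.83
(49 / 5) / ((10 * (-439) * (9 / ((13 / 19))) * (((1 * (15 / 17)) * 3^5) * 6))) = -10829 / 82087951500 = -0.00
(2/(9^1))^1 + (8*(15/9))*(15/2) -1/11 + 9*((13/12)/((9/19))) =120.71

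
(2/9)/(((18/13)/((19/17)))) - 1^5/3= -212/1377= -0.15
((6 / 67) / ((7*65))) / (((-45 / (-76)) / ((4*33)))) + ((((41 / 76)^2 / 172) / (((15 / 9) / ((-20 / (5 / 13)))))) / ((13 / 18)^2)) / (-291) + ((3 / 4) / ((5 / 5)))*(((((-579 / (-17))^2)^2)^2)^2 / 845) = 2909905142533421574186.26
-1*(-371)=371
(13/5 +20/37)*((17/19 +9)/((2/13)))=201.99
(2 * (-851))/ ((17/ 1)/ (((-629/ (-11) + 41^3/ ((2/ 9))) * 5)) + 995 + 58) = -58075958870/ 35930661179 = -1.62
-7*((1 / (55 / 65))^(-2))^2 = -102487 / 28561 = -3.59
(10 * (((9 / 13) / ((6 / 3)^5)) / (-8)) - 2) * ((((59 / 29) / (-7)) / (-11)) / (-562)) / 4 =199007 / 8352920576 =0.00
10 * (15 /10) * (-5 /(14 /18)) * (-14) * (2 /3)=900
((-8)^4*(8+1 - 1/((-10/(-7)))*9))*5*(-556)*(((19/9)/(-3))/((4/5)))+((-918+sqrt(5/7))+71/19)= sqrt(35)/7+513815589/19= 27042926.58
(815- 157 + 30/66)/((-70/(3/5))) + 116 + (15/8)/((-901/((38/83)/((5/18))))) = 15886070234/143957275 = 110.35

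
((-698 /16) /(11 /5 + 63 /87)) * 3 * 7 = -1062705 /3392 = -313.30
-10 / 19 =-0.53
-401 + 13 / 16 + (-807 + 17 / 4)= -19247 / 16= -1202.94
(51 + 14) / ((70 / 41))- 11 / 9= 4643 / 126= 36.85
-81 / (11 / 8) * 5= -3240 / 11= -294.55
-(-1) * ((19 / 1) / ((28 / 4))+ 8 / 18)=199 / 63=3.16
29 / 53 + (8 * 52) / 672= 1298 / 1113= 1.17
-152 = -152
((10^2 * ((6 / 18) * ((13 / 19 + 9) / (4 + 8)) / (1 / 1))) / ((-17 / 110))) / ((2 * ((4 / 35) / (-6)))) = 4427500 / 969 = 4569.14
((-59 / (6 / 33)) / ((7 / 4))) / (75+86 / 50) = -16225 / 6713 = -2.42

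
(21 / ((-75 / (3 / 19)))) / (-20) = 21 / 9500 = 0.00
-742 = -742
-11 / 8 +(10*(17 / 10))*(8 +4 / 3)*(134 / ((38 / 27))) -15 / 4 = 2295445 / 152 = 15101.61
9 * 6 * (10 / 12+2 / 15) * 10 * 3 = 1566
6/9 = 0.67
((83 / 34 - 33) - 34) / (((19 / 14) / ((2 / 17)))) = -30730 / 5491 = -5.60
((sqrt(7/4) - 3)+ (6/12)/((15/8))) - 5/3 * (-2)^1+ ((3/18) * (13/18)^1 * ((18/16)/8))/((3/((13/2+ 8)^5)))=sqrt(7)/2+ 1333445869/368640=3618.53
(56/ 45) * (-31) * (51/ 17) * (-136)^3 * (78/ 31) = 3662503936/ 5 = 732500787.20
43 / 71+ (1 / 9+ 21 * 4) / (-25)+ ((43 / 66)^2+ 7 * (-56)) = -1016317891 / 2577300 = -394.33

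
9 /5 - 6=-21 /5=-4.20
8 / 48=1 / 6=0.17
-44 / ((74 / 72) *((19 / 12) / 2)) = -38016 / 703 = -54.08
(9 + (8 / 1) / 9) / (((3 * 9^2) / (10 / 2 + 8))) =1157 / 2187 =0.53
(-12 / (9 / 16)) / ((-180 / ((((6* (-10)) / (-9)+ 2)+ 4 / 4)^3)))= 390224 / 3645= 107.06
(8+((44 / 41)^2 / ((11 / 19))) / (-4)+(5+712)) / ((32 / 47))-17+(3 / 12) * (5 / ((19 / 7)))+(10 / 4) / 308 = 82442285837 / 78697696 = 1047.58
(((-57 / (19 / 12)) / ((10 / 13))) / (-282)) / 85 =39 / 19975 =0.00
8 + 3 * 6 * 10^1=188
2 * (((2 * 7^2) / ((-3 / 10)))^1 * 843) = -550760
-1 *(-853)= 853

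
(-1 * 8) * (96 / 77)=-768 / 77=-9.97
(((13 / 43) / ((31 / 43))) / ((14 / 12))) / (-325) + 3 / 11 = 16209 / 59675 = 0.27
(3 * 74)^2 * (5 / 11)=22401.82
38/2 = 19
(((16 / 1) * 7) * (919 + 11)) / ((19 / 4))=416640 / 19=21928.42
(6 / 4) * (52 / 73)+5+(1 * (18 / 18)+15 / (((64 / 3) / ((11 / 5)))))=40251 / 4672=8.62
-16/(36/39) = -52/3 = -17.33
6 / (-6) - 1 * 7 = -8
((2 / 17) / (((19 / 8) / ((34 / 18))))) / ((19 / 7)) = 112 / 3249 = 0.03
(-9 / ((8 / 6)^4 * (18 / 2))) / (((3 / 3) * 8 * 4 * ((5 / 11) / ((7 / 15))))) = -2079 / 204800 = -0.01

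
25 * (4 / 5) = 20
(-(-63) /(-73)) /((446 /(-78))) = 2457 /16279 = 0.15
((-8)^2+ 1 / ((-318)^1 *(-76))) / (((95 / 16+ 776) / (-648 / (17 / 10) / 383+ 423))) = 34.54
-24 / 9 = -8 / 3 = -2.67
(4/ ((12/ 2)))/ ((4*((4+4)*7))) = 1/ 336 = 0.00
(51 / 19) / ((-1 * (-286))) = 51 / 5434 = 0.01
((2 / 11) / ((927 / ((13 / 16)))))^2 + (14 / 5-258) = -8491325457331 / 33273218880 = -255.20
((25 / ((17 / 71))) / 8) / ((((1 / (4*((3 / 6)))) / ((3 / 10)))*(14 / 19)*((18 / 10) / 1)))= 33725 / 5712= 5.90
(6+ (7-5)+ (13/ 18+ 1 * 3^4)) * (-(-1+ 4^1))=-1615/ 6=-269.17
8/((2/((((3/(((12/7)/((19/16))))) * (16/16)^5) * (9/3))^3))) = 63521199/65536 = 969.26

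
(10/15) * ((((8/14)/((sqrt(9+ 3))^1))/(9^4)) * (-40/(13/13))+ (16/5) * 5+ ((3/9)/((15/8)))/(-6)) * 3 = 4312/135 - 160 * sqrt(3)/137781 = 31.94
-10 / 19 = -0.53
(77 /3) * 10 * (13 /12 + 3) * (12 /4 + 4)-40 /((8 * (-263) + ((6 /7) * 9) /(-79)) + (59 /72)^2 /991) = 789378884163343145 /107597463906798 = 7336.41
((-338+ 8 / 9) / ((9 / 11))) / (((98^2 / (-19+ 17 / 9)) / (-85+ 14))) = -13032547 / 250047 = -52.12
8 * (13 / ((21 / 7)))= 104 / 3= 34.67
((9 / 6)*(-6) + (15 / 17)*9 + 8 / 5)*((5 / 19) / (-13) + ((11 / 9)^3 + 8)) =5.31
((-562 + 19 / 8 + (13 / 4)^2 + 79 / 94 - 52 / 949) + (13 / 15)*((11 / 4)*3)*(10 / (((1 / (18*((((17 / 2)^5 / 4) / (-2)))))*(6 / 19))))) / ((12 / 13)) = -516214387169533 / 21080064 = -24488274.19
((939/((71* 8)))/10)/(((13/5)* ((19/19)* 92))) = 0.00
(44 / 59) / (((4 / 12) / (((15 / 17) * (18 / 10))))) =3564 / 1003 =3.55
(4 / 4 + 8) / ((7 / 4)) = 36 / 7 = 5.14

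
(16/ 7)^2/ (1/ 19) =4864/ 49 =99.27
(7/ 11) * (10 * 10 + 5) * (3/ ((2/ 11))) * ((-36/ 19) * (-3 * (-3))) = -357210/ 19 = -18800.53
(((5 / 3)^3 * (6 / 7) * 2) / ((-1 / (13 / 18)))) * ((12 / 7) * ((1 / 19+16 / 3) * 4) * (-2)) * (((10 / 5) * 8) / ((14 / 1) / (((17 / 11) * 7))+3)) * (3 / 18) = 4342208000 / 16515009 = 262.92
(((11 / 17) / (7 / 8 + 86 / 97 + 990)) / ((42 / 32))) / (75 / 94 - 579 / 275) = -3530489600 / 9286814575899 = -0.00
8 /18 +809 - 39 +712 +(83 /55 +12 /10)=1485.15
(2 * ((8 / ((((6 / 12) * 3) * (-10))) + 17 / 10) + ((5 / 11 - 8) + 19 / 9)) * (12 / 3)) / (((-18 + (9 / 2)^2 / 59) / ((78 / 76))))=5184920 / 2612709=1.98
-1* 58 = -58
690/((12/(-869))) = -99935/2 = -49967.50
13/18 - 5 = -77/18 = -4.28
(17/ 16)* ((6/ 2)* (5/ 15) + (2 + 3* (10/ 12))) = 187/ 32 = 5.84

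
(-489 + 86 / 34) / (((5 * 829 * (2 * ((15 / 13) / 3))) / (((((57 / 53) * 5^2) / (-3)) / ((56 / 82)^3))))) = 70392118745 / 16396585408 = 4.29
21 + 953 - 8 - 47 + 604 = 1523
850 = 850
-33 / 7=-4.71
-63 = -63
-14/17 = -0.82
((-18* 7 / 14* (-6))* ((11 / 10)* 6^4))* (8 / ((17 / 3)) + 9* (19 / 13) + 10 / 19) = 1161812.73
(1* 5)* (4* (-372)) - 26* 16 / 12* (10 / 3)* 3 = -23360 / 3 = -7786.67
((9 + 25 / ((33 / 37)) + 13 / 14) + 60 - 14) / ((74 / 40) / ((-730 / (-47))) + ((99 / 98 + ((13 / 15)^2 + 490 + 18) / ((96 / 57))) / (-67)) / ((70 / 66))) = -18592265902000 / 918110322547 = -20.25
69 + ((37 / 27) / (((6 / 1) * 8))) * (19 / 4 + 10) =359879 / 5184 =69.42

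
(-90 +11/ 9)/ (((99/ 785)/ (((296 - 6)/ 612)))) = -5349775/ 16038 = -333.57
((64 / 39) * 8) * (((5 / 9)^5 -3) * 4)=-154.76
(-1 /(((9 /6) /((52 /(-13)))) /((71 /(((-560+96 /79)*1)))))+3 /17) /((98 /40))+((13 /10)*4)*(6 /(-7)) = -155938778 /34473705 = -4.52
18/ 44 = 9/ 22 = 0.41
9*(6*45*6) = 14580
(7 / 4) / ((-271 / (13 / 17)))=-91 / 18428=-0.00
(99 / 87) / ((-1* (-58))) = 33 / 1682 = 0.02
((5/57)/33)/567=5/1066527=0.00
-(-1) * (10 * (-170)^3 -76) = -49130076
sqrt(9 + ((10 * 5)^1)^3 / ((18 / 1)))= sqrt(62581) / 3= 83.39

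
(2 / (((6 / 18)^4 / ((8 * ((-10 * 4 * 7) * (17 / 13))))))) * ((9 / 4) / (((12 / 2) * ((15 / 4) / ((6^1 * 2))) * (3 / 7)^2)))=-40303872 / 13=-3100297.85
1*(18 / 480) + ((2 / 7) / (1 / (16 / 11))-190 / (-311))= 2038401 / 1915760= 1.06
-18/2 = -9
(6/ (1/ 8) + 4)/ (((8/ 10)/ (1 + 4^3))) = 4225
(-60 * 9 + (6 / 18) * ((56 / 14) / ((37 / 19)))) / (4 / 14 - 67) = 419048 / 51837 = 8.08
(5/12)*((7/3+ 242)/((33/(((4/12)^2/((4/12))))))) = 3665/3564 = 1.03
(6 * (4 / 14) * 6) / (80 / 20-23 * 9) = -72 / 1421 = -0.05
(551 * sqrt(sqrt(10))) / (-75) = -551 * 10^(1 / 4) / 75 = -13.06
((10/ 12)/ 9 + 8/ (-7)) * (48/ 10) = -1588/ 315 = -5.04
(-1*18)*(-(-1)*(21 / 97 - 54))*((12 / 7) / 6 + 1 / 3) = 406926 / 679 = 599.30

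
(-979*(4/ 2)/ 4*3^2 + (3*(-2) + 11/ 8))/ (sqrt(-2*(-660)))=-35281*sqrt(330)/ 5280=-121.38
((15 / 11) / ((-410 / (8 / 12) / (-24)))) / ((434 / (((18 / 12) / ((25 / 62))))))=36 / 78925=0.00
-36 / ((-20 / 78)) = 702 / 5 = 140.40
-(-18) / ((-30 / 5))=-3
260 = 260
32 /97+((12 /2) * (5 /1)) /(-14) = -1231 /679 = -1.81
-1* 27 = -27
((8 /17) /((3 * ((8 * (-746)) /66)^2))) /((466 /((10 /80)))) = 363 /70539516032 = 0.00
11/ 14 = 0.79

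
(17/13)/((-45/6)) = -34/195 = -0.17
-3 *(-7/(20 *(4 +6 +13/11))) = 77/820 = 0.09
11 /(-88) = -1 /8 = -0.12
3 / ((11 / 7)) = 21 / 11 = 1.91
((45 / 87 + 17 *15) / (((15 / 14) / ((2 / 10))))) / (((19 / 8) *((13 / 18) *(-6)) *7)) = -96 / 145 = -0.66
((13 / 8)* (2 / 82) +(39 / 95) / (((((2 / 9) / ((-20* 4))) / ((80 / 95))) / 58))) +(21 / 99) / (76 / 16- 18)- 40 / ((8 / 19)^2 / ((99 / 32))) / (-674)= -32237018722561405 / 4466637728256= -7217.29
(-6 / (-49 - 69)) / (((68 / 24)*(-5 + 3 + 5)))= 6 / 1003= 0.01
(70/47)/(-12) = -35/282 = -0.12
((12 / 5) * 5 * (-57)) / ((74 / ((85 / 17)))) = -1710 / 37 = -46.22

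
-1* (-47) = 47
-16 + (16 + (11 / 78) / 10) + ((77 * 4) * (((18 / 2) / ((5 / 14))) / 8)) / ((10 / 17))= 6432481 / 3900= 1649.35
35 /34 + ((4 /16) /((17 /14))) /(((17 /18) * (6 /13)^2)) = 2373 /1156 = 2.05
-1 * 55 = -55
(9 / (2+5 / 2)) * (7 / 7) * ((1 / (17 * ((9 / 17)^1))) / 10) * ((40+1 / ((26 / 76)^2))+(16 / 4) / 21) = 34592 / 31941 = 1.08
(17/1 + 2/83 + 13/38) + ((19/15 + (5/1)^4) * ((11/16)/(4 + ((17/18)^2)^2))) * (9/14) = 596084310967/7939012250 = 75.08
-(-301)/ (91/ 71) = 3053/ 13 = 234.85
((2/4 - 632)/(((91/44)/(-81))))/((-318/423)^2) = 43761.90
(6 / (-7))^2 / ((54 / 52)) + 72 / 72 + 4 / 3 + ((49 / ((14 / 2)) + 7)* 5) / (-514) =36578 / 12593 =2.90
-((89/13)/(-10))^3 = 704969/2197000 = 0.32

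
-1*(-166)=166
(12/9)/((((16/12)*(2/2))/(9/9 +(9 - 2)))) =8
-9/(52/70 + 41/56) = -360/59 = -6.10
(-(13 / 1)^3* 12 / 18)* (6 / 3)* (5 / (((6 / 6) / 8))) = -117173.33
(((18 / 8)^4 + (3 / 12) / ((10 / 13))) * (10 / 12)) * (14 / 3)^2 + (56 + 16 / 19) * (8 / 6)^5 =46657391 / 65664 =710.55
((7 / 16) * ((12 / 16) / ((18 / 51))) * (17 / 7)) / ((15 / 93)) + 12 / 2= 12799 / 640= 20.00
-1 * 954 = -954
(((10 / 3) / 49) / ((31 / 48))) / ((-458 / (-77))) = 880 / 49693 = 0.02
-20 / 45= -4 / 9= -0.44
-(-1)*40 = 40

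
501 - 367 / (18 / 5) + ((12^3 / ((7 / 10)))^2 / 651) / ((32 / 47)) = 2707775239 / 191394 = 14147.65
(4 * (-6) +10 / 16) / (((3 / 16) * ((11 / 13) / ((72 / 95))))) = -10608 / 95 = -111.66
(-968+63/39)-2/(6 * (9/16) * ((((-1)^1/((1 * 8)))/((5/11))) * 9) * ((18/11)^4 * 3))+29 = -58284568114/62178597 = -937.37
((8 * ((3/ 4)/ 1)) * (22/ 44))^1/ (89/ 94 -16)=-282/ 1415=-0.20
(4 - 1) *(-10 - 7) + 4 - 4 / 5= -239 / 5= -47.80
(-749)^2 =561001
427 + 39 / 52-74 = 1415 / 4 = 353.75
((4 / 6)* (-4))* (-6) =16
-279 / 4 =-69.75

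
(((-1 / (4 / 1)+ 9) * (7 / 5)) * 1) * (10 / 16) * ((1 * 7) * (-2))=-1715 / 16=-107.19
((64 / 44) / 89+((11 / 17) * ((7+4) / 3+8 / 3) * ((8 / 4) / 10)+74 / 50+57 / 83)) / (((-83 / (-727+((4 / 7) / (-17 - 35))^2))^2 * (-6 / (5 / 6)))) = -313194679098195714389 / 9788648160041766015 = -32.00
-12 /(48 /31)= -31 /4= -7.75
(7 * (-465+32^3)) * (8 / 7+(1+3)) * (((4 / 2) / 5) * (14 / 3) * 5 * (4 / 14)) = 3101088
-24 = -24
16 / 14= 8 / 7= 1.14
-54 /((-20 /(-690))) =-1863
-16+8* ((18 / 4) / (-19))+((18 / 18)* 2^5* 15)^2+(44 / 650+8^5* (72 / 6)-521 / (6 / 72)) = 3812112618 / 6175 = 617346.17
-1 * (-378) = 378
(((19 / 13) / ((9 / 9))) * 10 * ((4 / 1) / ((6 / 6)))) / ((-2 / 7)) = -204.62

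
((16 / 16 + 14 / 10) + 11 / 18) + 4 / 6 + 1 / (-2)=143 / 45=3.18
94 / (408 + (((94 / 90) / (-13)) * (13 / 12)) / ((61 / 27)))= 114680 / 497713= 0.23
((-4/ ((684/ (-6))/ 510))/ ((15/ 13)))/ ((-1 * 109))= -0.14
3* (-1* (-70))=210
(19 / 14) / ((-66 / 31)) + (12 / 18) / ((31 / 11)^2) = -163831 / 295988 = -0.55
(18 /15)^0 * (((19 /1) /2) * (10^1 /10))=19 /2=9.50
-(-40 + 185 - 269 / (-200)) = -29269 / 200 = -146.34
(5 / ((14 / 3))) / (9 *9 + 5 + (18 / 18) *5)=15 / 1274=0.01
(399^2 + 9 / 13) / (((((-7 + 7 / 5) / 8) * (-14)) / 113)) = 1169336430 / 637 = 1835692.98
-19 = -19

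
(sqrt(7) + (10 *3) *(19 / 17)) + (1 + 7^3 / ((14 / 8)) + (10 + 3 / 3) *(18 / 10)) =sqrt(7) + 21278 / 85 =252.98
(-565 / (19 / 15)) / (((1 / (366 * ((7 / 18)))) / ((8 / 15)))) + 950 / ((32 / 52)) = -7368185 / 228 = -32316.60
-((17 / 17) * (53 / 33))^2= -2809 / 1089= -2.58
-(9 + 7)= -16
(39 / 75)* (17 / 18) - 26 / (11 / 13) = -149669 / 4950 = -30.24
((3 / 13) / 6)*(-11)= -11 / 26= -0.42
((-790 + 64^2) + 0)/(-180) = -551/30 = -18.37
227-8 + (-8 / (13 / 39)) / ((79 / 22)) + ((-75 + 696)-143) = 54535 / 79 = 690.32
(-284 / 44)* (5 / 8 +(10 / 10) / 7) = -3053 / 616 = -4.96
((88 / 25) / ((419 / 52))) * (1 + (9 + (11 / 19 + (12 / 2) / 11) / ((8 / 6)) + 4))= 1290536 / 199025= 6.48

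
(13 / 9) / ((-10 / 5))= -13 / 18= -0.72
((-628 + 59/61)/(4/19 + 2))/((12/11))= -7994041/30744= -260.02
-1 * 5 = -5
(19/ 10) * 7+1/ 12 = 803/ 60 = 13.38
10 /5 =2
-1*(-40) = 40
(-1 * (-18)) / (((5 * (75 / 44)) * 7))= 264 / 875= 0.30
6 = 6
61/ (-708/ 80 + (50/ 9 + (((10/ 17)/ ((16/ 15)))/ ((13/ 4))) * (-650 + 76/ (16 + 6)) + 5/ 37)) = -987618060/ 1827372671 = -0.54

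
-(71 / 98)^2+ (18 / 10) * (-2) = -198077 / 48020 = -4.12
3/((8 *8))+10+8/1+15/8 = 1275/64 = 19.92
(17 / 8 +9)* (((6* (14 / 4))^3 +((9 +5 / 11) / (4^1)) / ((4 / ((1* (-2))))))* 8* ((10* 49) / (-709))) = -4442027380 / 7799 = -569563.71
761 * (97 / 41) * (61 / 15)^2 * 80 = 4394768912 / 1845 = 2381988.57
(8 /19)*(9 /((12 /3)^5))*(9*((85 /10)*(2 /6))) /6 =153 /9728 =0.02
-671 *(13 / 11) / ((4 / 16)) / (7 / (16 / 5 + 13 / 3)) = -358436 / 105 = -3413.68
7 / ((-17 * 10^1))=-7 / 170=-0.04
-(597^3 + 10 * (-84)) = -212775333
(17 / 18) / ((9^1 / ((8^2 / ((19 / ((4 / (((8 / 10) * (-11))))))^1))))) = -2720 / 16929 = -0.16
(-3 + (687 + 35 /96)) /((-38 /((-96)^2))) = -3153552 /19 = -165976.42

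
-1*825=-825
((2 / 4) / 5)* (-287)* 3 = -861 / 10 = -86.10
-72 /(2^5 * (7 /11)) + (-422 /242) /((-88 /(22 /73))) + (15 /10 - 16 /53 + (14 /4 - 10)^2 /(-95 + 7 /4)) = -3403856944 /1222337039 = -2.78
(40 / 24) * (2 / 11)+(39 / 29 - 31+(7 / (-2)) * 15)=-156665 / 1914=-81.85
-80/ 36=-2.22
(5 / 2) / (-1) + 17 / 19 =-61 / 38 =-1.61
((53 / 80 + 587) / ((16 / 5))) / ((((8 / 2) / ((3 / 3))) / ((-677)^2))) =21547421277 / 1024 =21042403.59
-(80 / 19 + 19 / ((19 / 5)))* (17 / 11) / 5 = -595 / 209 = -2.85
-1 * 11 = -11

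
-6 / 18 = -1 / 3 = -0.33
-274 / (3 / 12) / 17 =-1096 / 17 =-64.47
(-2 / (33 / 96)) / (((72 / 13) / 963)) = -1011.64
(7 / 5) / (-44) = -7 / 220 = -0.03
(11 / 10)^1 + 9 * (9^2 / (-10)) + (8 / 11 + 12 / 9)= -11507 / 165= -69.74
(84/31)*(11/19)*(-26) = -24024/589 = -40.79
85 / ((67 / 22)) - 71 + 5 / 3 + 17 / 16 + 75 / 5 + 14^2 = 170.64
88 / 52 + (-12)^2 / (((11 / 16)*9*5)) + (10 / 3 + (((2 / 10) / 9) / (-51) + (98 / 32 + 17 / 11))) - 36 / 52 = 499223 / 36720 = 13.60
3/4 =0.75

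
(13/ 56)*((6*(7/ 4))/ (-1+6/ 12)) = -39/ 8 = -4.88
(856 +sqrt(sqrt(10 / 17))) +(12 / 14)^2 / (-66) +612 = 10^(1 / 4) * 17^(3 / 4) / 17 +791246 / 539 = 1468.86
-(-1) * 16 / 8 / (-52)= -1 / 26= -0.04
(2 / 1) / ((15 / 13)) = 26 / 15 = 1.73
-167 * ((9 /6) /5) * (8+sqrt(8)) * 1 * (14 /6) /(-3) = 1169 * sqrt(2) /15+4676 /15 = 421.95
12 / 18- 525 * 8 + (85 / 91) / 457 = -523912771 / 124761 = -4199.33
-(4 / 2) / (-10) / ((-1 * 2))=-0.10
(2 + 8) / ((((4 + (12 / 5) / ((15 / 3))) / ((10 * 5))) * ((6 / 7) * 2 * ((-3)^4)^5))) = 3125 / 167365651248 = 0.00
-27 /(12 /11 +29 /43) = -12771 /835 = -15.29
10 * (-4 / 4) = -10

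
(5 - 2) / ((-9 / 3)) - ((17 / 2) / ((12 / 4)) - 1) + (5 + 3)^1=31 / 6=5.17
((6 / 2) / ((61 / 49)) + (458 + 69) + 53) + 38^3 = 55454.41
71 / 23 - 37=-780 / 23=-33.91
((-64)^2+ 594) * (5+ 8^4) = 19233690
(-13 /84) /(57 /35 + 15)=-65 /6984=-0.01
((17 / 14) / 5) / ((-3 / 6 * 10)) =-17 / 350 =-0.05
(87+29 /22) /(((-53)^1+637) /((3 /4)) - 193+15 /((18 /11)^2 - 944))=66392310 /440257081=0.15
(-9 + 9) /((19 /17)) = 0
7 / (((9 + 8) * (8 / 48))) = 42 / 17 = 2.47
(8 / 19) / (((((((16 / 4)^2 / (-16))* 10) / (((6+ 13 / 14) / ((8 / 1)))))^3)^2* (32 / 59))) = 49145348290811 / 150010524073984000000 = 0.00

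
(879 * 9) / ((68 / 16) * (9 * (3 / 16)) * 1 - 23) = -506304 / 1013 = -499.81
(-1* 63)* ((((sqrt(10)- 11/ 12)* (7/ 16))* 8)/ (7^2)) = 33/ 8- 9* sqrt(10)/ 2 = -10.11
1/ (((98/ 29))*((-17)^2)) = 29/ 28322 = 0.00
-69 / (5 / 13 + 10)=-299 / 45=-6.64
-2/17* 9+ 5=67/17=3.94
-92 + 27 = -65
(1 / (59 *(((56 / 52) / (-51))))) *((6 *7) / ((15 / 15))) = -1989 / 59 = -33.71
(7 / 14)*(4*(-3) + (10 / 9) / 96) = -5179 / 864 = -5.99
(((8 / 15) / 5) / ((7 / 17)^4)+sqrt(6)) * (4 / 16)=sqrt(6) / 4+167042 / 180075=1.54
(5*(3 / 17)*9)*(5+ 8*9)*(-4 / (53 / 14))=-582120 / 901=-646.08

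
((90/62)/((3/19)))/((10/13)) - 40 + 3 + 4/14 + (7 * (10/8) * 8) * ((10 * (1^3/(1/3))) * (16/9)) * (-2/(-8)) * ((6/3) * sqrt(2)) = -10747/434 + 5600 * sqrt(2)/3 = 2615.10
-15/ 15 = -1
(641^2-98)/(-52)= -410783/52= -7899.67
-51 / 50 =-1.02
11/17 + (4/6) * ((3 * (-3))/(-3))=45/17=2.65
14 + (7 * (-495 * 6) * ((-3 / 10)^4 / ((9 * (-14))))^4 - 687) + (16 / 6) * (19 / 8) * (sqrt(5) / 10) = -3693424000000001948617 / 5488000000000000000 + 19 * sqrt(5) / 30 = -671.58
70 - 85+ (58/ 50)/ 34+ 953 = 797329/ 850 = 938.03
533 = 533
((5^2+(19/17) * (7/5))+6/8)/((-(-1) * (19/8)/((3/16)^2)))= 83583/206720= 0.40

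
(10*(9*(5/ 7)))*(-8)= -3600/ 7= -514.29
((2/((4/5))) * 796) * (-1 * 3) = -5970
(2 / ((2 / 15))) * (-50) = -750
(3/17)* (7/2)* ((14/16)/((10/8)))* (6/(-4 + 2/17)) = -147/220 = -0.67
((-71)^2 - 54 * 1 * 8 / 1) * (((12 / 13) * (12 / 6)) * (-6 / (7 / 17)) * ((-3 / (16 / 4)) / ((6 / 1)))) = 1410354 / 91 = 15498.40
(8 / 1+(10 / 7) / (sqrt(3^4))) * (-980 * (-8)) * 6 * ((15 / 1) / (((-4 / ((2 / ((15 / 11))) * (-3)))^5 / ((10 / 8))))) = 289730749 / 25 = 11589229.96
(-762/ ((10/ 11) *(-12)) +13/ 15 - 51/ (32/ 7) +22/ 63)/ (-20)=-603889/ 201600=-3.00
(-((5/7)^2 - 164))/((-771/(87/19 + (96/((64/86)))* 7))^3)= -1521377573694912/5705007935963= -266.67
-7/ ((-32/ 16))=7/ 2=3.50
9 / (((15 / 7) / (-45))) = -189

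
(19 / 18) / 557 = 19 / 10026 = 0.00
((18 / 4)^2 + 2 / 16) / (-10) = -163 / 80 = -2.04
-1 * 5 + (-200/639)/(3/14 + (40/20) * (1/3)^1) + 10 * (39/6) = 470060/7881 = 59.64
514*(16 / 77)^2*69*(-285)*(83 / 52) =-53692686720 / 77077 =-696611.01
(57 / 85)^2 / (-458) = -3249 / 3309050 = -0.00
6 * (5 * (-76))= -2280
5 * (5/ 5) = 5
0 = 0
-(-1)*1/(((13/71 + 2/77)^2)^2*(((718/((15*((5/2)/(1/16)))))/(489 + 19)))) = 357319145628768400/1608253089939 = 222178.43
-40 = -40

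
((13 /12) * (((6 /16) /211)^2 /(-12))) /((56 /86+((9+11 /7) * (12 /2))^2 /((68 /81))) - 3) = -465647 /7821884158278656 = -0.00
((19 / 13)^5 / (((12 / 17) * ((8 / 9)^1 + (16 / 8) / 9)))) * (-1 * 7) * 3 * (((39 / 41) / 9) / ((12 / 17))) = -5009148277 / 187360160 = -26.74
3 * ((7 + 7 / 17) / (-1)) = -378 / 17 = -22.24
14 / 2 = 7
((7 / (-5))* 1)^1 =-7 / 5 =-1.40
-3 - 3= -6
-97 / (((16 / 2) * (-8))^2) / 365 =-97 / 1495040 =-0.00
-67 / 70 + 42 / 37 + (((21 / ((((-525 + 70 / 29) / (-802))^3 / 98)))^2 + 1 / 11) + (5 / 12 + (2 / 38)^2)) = 70326272714911122668790397039132087 / 1270949519668243573807687500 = 55333647.50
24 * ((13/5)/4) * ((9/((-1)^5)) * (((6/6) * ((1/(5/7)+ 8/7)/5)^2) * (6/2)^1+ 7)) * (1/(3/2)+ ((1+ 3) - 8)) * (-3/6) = -1819.57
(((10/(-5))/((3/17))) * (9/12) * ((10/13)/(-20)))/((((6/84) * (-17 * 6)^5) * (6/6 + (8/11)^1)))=-77/320832892224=-0.00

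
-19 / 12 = -1.58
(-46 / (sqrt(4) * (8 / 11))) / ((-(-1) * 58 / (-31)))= 7843 / 464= 16.90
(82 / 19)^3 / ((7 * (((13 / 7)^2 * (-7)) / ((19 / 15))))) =-551368 / 915135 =-0.60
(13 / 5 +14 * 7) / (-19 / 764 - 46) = -384292 / 175815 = -2.19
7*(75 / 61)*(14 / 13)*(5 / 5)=7350 / 793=9.27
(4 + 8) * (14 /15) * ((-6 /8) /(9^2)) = -14 /135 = -0.10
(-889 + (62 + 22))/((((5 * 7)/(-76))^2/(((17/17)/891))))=-132848/31185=-4.26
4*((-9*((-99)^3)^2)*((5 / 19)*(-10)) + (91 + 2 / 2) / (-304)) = 1694664268921777 / 19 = 89192856259040.89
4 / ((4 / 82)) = 82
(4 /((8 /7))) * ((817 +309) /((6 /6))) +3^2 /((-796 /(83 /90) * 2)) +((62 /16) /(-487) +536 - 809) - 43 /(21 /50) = 580529984789 /162813840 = 3565.61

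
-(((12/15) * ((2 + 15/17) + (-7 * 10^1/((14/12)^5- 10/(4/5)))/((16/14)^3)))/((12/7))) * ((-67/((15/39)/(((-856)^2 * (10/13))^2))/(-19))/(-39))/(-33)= -600683599913656784896/76668151131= -7834851774.20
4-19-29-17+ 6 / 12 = -121 / 2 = -60.50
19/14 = 1.36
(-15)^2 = 225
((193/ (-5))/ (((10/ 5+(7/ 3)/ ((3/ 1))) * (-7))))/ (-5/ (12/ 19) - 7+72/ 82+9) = -854604/ 2169125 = -0.39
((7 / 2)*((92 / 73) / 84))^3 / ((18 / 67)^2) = 0.00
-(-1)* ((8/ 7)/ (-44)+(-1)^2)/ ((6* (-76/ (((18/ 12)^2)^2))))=-2025/ 187264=-0.01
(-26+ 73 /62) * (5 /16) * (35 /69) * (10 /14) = -64125 /22816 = -2.81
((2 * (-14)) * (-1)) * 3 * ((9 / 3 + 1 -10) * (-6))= 3024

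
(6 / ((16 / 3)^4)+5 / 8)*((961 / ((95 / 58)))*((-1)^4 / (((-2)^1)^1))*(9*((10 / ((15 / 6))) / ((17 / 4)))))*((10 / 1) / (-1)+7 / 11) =31492332297 / 2140160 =14714.94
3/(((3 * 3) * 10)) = 1/30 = 0.03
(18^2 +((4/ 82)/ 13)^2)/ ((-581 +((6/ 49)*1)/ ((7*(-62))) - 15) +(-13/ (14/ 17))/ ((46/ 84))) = -0.52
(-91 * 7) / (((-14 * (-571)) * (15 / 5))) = -91 / 3426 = -0.03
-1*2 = -2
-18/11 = -1.64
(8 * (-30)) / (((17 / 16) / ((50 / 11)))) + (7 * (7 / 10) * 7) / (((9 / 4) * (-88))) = -34565831 / 33660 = -1026.91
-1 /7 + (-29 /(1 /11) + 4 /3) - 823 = -23957 /21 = -1140.81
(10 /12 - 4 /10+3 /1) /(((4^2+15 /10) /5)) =103 /105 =0.98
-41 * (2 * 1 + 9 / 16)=-1681 / 16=-105.06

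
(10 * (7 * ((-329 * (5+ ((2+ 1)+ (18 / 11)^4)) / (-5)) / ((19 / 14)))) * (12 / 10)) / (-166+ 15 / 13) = -1117128038208 / 2980687985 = -374.79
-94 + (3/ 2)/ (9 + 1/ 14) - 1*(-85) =-1122/ 127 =-8.83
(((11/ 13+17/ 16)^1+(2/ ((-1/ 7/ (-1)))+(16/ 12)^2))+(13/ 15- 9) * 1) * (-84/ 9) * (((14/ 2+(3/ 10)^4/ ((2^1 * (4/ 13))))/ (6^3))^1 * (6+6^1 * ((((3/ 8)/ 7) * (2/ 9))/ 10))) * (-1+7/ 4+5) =-970393358821643/ 9704448000000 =-99.99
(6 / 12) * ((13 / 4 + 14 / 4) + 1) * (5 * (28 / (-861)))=-155 / 246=-0.63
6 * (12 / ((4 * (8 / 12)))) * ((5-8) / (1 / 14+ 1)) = -378 / 5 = -75.60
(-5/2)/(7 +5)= -5/24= -0.21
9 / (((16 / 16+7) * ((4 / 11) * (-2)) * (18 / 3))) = -33 / 128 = -0.26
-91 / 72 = -1.26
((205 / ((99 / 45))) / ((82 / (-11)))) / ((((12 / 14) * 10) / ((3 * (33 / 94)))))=-1155 / 752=-1.54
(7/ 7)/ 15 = 1/ 15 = 0.07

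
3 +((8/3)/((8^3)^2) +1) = 393217/98304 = 4.00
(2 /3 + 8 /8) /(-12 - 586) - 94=-168641 /1794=-94.00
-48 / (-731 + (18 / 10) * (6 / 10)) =150 / 2281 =0.07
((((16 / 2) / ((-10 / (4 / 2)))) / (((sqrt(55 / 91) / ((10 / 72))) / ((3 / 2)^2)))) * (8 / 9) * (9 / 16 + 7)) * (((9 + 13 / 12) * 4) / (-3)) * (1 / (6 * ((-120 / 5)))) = -1331 * sqrt(5005) / 233280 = -0.40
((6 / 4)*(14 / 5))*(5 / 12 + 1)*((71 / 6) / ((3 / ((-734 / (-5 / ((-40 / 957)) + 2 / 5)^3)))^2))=466119623065600000 / 330638940006737011977627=0.00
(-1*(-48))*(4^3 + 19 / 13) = 40848 / 13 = 3142.15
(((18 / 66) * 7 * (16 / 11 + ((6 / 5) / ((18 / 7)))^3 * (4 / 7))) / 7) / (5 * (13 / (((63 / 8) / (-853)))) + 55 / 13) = -5110196 / 87162576875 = -0.00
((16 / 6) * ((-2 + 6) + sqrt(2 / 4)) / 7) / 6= 2 * sqrt(2) / 63 + 16 / 63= 0.30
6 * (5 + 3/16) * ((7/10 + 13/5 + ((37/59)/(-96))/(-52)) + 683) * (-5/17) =-6282.67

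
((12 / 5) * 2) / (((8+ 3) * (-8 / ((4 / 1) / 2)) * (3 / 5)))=-0.18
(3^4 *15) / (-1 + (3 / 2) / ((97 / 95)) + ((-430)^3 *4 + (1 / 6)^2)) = -848556 / 222110754853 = -0.00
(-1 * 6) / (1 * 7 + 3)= -3 / 5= -0.60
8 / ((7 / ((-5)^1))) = -40 / 7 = -5.71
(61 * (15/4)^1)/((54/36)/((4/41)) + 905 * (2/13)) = 23790/16079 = 1.48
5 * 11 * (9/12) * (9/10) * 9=2673/8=334.12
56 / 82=28 / 41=0.68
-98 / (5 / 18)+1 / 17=-29983 / 85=-352.74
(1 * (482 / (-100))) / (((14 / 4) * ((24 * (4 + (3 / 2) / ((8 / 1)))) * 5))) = -482 / 175875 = -0.00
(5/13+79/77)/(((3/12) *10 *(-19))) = -2824/95095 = -0.03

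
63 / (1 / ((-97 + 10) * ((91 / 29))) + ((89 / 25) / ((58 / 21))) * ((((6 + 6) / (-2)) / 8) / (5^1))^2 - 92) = -9975420000 / 14563267867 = -0.68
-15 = -15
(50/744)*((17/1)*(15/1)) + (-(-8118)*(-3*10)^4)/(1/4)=3261487682125/124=26302320017.14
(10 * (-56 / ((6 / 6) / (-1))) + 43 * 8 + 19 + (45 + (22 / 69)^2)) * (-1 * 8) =-36873056 / 4761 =-7744.81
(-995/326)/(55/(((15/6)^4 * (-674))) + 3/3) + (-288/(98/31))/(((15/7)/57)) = -1163790725717/479642170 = -2426.37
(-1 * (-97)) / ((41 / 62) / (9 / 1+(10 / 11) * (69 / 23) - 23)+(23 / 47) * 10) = 35049592 / 1747043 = 20.06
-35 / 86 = -0.41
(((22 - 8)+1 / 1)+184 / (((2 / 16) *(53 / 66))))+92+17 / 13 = 1337600 / 689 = 1941.36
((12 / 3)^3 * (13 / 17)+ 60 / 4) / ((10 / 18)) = 9783 / 85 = 115.09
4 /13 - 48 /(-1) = 628 /13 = 48.31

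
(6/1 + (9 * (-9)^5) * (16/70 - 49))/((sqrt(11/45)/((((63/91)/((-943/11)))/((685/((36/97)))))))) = -881769237084 * sqrt(55)/28509223925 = -229.38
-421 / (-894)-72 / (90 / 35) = -24611 / 894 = -27.53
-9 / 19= -0.47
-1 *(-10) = 10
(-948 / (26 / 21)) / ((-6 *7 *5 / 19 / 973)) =4381419 / 65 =67406.45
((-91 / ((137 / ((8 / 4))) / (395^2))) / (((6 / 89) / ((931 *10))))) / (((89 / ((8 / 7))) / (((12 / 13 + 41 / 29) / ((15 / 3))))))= -2047574740400 / 11919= -171790816.38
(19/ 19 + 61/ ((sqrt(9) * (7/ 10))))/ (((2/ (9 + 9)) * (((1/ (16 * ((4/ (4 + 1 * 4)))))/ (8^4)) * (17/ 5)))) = 310149120/ 119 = 2606295.13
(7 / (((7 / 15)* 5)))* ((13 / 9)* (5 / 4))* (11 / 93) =715 / 1116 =0.64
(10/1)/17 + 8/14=138/119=1.16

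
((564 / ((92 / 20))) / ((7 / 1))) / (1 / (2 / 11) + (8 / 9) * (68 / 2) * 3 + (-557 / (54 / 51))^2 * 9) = 0.00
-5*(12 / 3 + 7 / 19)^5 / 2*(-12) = 118171219290 / 2476099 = 47724.76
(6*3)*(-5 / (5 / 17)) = -306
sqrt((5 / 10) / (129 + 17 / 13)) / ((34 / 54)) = 27* sqrt(91) / 2618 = 0.10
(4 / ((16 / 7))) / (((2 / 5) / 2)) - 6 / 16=67 / 8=8.38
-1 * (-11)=11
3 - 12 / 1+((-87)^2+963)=8523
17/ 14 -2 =-11/ 14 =-0.79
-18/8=-9/4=-2.25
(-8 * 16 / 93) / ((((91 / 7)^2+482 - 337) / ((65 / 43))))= -4160 / 627843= -0.01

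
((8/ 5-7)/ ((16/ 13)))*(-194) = 34047/ 40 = 851.18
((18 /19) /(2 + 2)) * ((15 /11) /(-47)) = -135 /19646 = -0.01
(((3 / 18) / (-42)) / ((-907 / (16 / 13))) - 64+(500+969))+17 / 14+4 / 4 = 2090650427 / 1485666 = 1407.21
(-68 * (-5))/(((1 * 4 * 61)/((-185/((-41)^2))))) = -0.15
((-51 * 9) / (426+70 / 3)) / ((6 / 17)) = -7803 / 2696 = -2.89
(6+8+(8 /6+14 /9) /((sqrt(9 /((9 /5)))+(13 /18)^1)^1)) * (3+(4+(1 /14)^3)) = 2247453 * sqrt(5) /497693+188613171 /1990772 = 104.84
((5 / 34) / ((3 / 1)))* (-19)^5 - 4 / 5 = -61902883 / 510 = -121378.20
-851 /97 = -8.77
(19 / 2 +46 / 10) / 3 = 47 / 10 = 4.70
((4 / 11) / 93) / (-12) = -1 / 3069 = -0.00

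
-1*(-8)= 8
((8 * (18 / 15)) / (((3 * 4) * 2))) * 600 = 240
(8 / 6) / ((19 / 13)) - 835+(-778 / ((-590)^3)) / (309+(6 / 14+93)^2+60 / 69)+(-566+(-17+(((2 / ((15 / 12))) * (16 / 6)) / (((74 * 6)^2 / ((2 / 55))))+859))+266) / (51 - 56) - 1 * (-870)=-585783462602738829780011 / 8081140736735616181500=-72.49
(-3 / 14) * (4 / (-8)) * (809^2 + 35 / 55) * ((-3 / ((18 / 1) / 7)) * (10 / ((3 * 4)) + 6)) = -49195203 / 88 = -559036.40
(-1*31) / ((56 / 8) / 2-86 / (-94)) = -2914 / 415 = -7.02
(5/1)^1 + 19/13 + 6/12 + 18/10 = 8.76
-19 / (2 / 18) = -171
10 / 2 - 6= -1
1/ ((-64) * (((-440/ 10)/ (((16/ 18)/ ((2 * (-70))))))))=-1/ 443520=-0.00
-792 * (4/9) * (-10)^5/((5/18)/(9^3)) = 92378880000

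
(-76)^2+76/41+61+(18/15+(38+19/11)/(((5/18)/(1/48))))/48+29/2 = 1689537133/288640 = 5853.44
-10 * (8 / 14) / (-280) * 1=0.02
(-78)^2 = 6084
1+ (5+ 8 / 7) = 50 / 7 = 7.14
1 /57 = 0.02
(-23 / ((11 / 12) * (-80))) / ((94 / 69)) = 4761 / 20680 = 0.23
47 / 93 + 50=4697 / 93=50.51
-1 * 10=-10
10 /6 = 5 /3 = 1.67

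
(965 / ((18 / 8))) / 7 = 3860 / 63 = 61.27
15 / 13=1.15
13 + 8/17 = 229/17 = 13.47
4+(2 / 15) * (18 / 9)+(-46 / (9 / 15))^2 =5882.04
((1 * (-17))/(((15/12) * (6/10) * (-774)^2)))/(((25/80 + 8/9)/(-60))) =0.00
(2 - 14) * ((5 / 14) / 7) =-30 / 49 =-0.61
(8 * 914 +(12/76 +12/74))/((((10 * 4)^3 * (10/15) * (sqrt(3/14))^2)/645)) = 4641926583/8998400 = 515.86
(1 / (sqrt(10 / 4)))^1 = sqrt(10) / 5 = 0.63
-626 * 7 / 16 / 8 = -2191 / 64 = -34.23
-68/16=-17/4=-4.25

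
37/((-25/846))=-31302/25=-1252.08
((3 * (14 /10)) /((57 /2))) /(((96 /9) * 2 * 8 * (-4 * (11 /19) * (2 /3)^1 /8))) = -63 /14080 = -0.00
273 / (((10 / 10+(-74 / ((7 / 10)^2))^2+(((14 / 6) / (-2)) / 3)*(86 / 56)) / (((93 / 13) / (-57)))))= -112539672 / 74913002951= -0.00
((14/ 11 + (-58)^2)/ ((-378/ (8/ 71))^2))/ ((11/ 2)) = 1184576/ 21788416881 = 0.00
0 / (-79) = 0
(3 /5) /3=1 /5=0.20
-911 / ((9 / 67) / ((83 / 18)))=-5066071 / 162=-31272.04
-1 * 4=-4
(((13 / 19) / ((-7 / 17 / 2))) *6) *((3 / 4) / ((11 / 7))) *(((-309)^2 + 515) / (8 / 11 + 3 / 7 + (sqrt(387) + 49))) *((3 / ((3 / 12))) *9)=-557470621457568 / 239789899 + 33344306979984 *sqrt(43) / 239789899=-1412976.02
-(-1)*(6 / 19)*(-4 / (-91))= 24 / 1729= 0.01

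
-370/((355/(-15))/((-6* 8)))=-53280/71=-750.42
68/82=34/41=0.83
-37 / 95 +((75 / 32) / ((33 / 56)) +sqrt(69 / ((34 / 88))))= 14997 / 4180 +2 *sqrt(12903) / 17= 16.95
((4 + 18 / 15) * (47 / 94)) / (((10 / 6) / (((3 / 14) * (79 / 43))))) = 9243 / 15050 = 0.61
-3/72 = -1/24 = -0.04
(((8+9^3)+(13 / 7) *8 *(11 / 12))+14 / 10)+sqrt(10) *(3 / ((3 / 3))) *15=45 *sqrt(10)+78962 / 105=894.32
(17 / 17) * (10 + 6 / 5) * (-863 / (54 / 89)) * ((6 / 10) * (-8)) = 17204768 / 225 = 76465.64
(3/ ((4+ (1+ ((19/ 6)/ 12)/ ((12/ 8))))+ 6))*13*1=4212/ 1207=3.49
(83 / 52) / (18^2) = 83 / 16848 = 0.00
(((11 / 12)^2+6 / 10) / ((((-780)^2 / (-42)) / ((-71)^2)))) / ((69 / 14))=-256148333 / 2518776000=-0.10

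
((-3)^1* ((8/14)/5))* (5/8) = -3/14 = -0.21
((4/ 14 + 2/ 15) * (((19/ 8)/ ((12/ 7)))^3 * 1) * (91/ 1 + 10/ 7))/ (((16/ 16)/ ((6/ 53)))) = 341708521/ 29306880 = 11.66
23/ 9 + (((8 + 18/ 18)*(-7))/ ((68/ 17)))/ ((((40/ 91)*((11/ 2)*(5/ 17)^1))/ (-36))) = 7919641/ 9900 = 799.96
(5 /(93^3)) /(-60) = -1 /9652284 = -0.00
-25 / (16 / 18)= -225 / 8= -28.12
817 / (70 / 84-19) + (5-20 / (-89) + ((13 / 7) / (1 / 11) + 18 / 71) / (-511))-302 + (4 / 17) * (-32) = -14630637046324 / 41883475739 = -349.32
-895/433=-2.07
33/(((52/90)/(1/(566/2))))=1485/7358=0.20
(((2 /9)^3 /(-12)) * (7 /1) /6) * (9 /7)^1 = -1 /729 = -0.00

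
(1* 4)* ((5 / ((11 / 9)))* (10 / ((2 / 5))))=409.09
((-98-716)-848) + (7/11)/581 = -1517405/913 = -1662.00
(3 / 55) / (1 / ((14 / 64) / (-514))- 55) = -7 / 308605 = -0.00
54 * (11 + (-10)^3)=-53406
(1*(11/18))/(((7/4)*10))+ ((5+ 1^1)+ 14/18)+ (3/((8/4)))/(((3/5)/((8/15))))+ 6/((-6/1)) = 2251/315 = 7.15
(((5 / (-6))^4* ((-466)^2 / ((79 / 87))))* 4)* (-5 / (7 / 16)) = -78719050000 / 14931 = -5272188.73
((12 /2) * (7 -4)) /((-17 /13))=-234 /17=-13.76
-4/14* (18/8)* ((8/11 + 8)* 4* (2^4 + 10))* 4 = -179712/77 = -2333.92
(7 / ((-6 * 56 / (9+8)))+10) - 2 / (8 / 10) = 343 / 48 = 7.15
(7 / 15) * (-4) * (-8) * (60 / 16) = 56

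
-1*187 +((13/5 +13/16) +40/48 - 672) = -205141/240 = -854.75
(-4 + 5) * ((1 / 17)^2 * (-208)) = -208 / 289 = -0.72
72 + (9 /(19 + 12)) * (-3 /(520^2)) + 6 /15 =606885733 /8382400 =72.40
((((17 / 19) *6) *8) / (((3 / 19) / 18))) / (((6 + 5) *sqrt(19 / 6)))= 4896 *sqrt(114) / 209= 250.12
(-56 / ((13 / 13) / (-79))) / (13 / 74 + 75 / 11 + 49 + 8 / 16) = 1800568 / 22993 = 78.31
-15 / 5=-3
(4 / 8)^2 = 1 / 4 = 0.25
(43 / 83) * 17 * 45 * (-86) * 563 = -1592710110 / 83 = -19189278.43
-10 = -10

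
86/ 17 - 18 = -220/ 17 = -12.94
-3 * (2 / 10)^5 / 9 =-1 / 9375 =-0.00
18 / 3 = 6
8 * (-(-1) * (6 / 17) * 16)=45.18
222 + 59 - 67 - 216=-2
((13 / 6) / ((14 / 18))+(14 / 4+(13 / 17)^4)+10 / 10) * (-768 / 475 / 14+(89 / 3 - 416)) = -17190593296846 / 5831853825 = -2947.71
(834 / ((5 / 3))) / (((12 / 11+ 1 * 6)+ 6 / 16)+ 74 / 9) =1981584 / 62125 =31.90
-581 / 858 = -0.68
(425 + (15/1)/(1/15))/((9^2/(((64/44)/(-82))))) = -5200/36531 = -0.14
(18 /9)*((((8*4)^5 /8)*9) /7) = 75497472 /7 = 10785353.14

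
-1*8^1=-8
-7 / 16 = -0.44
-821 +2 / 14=-5746 / 7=-820.86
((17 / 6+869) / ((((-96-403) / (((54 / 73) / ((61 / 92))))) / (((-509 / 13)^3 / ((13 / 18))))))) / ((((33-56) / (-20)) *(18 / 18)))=8940114243491040 / 63463884367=140869.32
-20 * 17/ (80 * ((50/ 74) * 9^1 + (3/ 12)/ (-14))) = -518/ 739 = -0.70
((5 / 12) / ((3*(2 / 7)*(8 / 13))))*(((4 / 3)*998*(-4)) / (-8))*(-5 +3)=-227045 / 216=-1051.13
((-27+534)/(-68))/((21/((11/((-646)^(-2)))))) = -11408683/7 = -1629811.86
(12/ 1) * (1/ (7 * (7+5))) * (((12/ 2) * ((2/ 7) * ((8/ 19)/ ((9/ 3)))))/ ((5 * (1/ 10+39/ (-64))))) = -0.01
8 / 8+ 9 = 10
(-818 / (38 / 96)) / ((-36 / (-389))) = -1272808 / 57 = -22329.96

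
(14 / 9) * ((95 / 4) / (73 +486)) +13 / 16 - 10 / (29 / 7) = -1.54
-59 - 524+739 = 156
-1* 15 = -15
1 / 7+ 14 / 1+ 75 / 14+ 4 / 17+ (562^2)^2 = 3391752700095 / 34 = 99757432355.74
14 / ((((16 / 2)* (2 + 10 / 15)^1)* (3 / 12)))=21 / 8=2.62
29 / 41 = 0.71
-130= -130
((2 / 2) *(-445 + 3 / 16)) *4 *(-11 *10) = 195717.50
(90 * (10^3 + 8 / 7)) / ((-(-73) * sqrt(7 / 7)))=8640 / 7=1234.29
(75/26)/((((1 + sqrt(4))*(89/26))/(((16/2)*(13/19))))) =2600/1691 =1.54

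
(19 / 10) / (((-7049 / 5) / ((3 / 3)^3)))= -1 / 742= -0.00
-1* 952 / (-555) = 952 / 555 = 1.72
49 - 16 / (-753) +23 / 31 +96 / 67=80069602 / 1563981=51.20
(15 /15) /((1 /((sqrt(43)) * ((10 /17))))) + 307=10 * sqrt(43) /17 + 307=310.86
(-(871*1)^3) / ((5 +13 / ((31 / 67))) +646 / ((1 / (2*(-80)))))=20484065641 / 3203134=6395.01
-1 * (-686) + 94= 780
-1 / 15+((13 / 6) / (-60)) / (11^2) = -2917 / 43560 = -0.07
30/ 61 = 0.49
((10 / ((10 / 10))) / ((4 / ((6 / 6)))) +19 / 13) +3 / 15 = 541 / 130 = 4.16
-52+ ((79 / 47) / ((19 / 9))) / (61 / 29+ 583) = -262635143 / 5050808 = -52.00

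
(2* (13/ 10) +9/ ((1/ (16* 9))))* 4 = 25972/ 5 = 5194.40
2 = 2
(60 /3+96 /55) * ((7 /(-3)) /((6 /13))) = -54418 /495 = -109.94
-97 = -97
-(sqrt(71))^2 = -71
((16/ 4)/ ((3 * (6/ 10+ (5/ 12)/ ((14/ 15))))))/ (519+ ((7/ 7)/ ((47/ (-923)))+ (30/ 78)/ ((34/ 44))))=41548/ 16299297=0.00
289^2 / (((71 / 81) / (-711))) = -4810057911 / 71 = -67747294.52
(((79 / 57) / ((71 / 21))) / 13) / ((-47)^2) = 553 / 38739233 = 0.00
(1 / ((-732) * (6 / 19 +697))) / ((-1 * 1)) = 19 / 9698268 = 0.00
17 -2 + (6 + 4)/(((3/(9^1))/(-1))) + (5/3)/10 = -89/6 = -14.83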